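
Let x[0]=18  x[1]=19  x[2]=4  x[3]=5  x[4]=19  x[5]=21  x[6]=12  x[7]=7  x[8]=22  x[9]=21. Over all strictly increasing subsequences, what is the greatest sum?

Let S[i] be the best sum of a strictly increasing subsequence ending at i:
i:      0  1  2  3  4  5  6  7  8  9
x[i]:  18 19  4  5 19 21 12  7 22 21
S:     18 37  4  9 37 58 21 16 80 58
Maximum is 80 (e.g. 18 + 19 + 21 + 22).

80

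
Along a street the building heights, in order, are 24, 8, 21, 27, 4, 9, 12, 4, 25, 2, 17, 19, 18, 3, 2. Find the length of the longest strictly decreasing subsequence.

Let dp[i] be the longest strictly decreasing subsequence ending at i:
i:      1  2  3  4  5  6  7  8  9 10 11 12 13 14 15
a[i]:  24  8 21 27  4  9 12  4 25  2 17 19 18  3  2
dp:     1  2  2  1  3  3  3  4  2  5  3  3  4  5  6
Maximum is 6.

6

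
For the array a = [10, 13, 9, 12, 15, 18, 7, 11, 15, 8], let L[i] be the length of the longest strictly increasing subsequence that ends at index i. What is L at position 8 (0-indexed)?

3

dp[i] = 1 + max{dp[j] : j<i, a[j]<a[i]} (or 1 if no such j):
i:      0  1  2  3  4  5  6  7  8  9
a[i]:  10 13  9 12 15 18  7 11 15  8
dp:     1  2  1  2  3  4  1  2  3  2
At index 8 the value is 3.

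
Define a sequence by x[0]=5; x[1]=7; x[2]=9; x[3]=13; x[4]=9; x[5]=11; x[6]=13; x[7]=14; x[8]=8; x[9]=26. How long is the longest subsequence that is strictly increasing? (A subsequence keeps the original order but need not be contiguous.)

7

Track the smallest tail for each achievable length (strict):
5 → extends → [5]
7 → extends → [5, 7]
9 → extends → [5, 7, 9]
13 → extends → [5, 7, 9, 13]
9 → already a tail → [5, 7, 9, 13]
11 → replaces 13 → [5, 7, 9, 11]
13 → extends → [5, 7, 9, 11, 13]
14 → extends → [5, 7, 9, 11, 13, 14]
8 → replaces 9 → [5, 7, 8, 11, 13, 14]
26 → extends → [5, 7, 8, 11, 13, 14, 26]
Seven tails, so the longest strictly increasing subsequence has length 7 (e.g. 5, 7, 9, 11, 13, 14, 26).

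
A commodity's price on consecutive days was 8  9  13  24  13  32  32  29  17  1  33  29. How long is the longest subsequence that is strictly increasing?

6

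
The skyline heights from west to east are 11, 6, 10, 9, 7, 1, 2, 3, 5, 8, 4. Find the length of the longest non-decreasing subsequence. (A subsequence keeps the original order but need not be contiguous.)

5

Let dp[i] be the length of the longest such subsequence ending at index i:
i:      1  2  3  4  5  6  7  8  9 10 11
a[i]:  11  6 10  9  7  1  2  3  5  8  4
dp:     1  1  2  2  2  1  2  3  4  5  4
Maximum dp value is 5.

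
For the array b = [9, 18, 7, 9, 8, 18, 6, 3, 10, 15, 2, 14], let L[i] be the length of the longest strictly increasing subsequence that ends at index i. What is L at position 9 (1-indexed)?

3

dp[i] = 1 + max{dp[j] : j<i, b[j]<b[i]} (or 1 if no such j):
i:      1  2  3  4  5  6  7  8  9 10 11 12
b[i]:   9 18  7  9  8 18  6  3 10 15  2 14
dp:     1  2  1  2  2  3  1  1  3  4  1  4
At index 9 the value is 3.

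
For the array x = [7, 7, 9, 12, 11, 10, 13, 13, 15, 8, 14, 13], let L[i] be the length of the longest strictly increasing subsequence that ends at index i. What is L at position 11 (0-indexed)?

dp[i] = 1 + max{dp[j] : j<i, x[j]<x[i]} (or 1 if no such j):
i:      0  1  2  3  4  5  6  7  8  9 10 11
x[i]:   7  7  9 12 11 10 13 13 15  8 14 13
dp:     1  1  2  3  3  3  4  4  5  2  5  4
At index 11 the value is 4.

4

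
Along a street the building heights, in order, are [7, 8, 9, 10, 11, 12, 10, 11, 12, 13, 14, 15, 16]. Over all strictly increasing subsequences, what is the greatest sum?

115

Let S[i] be the best sum of a strictly increasing subsequence ending at i:
i:       1   2   3   4   5   6   7   8   9  10  11  12  13
a[i]:    7   8   9  10  11  12  10  11  12  13  14  15  16
S:       7  15  24  34  45  57  34  45  57  70  84  99 115
Maximum is 115 (e.g. 7 + 8 + 9 + 10 + 11 + 12 + 13 + 14 + 15 + 16).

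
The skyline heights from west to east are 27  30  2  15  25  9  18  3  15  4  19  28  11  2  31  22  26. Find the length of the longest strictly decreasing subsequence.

6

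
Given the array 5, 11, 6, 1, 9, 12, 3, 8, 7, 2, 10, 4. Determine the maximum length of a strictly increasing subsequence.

Track the smallest tail for each achievable length (strict):
5 → extends → [5]
11 → extends → [5, 11]
6 → replaces 11 → [5, 6]
1 → replaces 5 → [1, 6]
9 → extends → [1, 6, 9]
12 → extends → [1, 6, 9, 12]
3 → replaces 6 → [1, 3, 9, 12]
8 → replaces 9 → [1, 3, 8, 12]
7 → replaces 8 → [1, 3, 7, 12]
2 → replaces 3 → [1, 2, 7, 12]
10 → replaces 12 → [1, 2, 7, 10]
4 → replaces 7 → [1, 2, 4, 10]
Four tails, so the longest strictly increasing subsequence has length 4 (e.g. 5, 6, 9, 12).

4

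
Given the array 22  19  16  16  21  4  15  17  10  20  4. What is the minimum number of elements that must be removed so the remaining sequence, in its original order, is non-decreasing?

Fewest deletions = n − (longest non-decreasing subsequence).
i:      1  2  3  4  5  6  7  8  9 10 11
a[i]:  22 19 16 16 21  4 15 17 10 20  4
dp:     1  1  1  2  3  1  2  3  2  4  2
max dp = 4, so deletions = 11 − 4 = 7.

7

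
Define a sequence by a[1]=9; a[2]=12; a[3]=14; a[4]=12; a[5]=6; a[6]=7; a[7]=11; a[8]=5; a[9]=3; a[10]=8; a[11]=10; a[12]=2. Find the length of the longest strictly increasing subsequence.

4

Track the smallest tail for each achievable length (strict):
9 → extends → [9]
12 → extends → [9, 12]
14 → extends → [9, 12, 14]
12 → already a tail → [9, 12, 14]
6 → replaces 9 → [6, 12, 14]
7 → replaces 12 → [6, 7, 14]
11 → replaces 14 → [6, 7, 11]
5 → replaces 6 → [5, 7, 11]
3 → replaces 5 → [3, 7, 11]
8 → replaces 11 → [3, 7, 8]
10 → extends → [3, 7, 8, 10]
2 → replaces 3 → [2, 7, 8, 10]
Four tails, so the longest strictly increasing subsequence has length 4 (e.g. 6, 7, 8, 10).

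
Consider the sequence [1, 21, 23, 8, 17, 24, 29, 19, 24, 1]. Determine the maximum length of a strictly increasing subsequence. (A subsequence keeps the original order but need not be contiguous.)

Track the smallest tail for each achievable length (strict):
1 → extends → [1]
21 → extends → [1, 21]
23 → extends → [1, 21, 23]
8 → replaces 21 → [1, 8, 23]
17 → replaces 23 → [1, 8, 17]
24 → extends → [1, 8, 17, 24]
29 → extends → [1, 8, 17, 24, 29]
19 → replaces 24 → [1, 8, 17, 19, 29]
24 → replaces 29 → [1, 8, 17, 19, 24]
1 → already a tail → [1, 8, 17, 19, 24]
Five tails, so the longest strictly increasing subsequence has length 5 (e.g. 1, 21, 23, 24, 29).

5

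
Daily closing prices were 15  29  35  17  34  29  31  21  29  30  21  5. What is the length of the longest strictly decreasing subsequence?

Negate each value so 'decreasing' becomes 'increasing', then run patience tails on the negated sequence:
-15 → extends → [-15]
-29 → replaces -15 → [-29]
-35 → replaces -29 → [-35]
-17 → extends → [-35, -17]
-34 → replaces -17 → [-35, -34]
-29 → extends → [-35, -34, -29]
-31 → replaces -29 → [-35, -34, -31]
-21 → extends → [-35, -34, -31, -21]
-29 → replaces -21 → [-35, -34, -31, -29]
-30 → replaces -29 → [-35, -34, -31, -30]
-21 → extends → [-35, -34, -31, -30, -21]
-5 → extends → [-35, -34, -31, -30, -21, -5]
Six tails, so the longest strictly decreasing subsequence of the original has length 6.

6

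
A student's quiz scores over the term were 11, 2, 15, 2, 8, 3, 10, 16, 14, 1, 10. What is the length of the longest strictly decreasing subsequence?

Negate each value so 'decreasing' becomes 'increasing', then run patience tails on the negated sequence:
-11 → extends → [-11]
-2 → extends → [-11, -2]
-15 → replaces -11 → [-15, -2]
-2 → already a tail → [-15, -2]
-8 → replaces -2 → [-15, -8]
-3 → extends → [-15, -8, -3]
-10 → replaces -8 → [-15, -10, -3]
-16 → replaces -15 → [-16, -10, -3]
-14 → replaces -10 → [-16, -14, -3]
-1 → extends → [-16, -14, -3, -1]
-10 → replaces -3 → [-16, -14, -10, -1]
Four tails, so the longest strictly decreasing subsequence of the original has length 4.

4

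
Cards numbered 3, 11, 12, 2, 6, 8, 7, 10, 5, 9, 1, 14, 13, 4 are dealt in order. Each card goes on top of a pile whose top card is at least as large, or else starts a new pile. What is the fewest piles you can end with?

Place each on the leftmost legal pile:
3 → new pile 1 (tops now [3])
11 → new pile 2 (tops now [3, 11])
12 → new pile 3 (tops now [3, 11, 12])
2 → pile 1 (tops now [2, 11, 12])
6 → pile 2 (tops now [2, 6, 12])
8 → pile 3 (tops now [2, 6, 8])
7 → pile 3 (tops now [2, 6, 7])
10 → new pile 4 (tops now [2, 6, 7, 10])
5 → pile 2 (tops now [2, 5, 7, 10])
9 → pile 4 (tops now [2, 5, 7, 9])
1 → pile 1 (tops now [1, 5, 7, 9])
14 → new pile 5 (tops now [1, 5, 7, 9, 14])
13 → pile 5 (tops now [1, 5, 7, 9, 13])
4 → pile 2 (tops now [1, 4, 7, 9, 13])
Five piles.

5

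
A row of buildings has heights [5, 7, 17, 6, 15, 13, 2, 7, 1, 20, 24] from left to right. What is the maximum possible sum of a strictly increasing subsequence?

73

Let S[i] be the best sum of a strictly increasing subsequence ending at i:
i:      1  2  3  4  5  6  7  8  9 10 11
a[i]:   5  7 17  6 15 13  2  7  1 20 24
S:      5 12 29 11 27 25  2 18  1 49 73
Maximum is 73 (e.g. 5 + 7 + 17 + 20 + 24).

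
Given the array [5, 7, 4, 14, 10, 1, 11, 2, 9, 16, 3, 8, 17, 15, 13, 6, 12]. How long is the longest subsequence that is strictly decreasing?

5

Negate each value so 'decreasing' becomes 'increasing', then run patience tails on the negated sequence:
-5 → extends → [-5]
-7 → replaces -5 → [-7]
-4 → extends → [-7, -4]
-14 → replaces -7 → [-14, -4]
-10 → replaces -4 → [-14, -10]
-1 → extends → [-14, -10, -1]
-11 → replaces -10 → [-14, -11, -1]
-2 → replaces -1 → [-14, -11, -2]
-9 → replaces -2 → [-14, -11, -9]
-16 → replaces -14 → [-16, -11, -9]
-3 → extends → [-16, -11, -9, -3]
-8 → replaces -3 → [-16, -11, -9, -8]
-17 → replaces -16 → [-17, -11, -9, -8]
-15 → replaces -11 → [-17, -15, -9, -8]
-13 → replaces -9 → [-17, -15, -13, -8]
-6 → extends → [-17, -15, -13, -8, -6]
-12 → replaces -8 → [-17, -15, -13, -12, -6]
Five tails, so the longest strictly decreasing subsequence of the original has length 5.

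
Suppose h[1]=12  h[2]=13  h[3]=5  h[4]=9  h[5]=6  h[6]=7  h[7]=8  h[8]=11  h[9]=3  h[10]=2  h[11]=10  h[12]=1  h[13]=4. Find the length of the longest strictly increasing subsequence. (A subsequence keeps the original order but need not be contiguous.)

5

Track the smallest tail for each achievable length (strict):
12 → extends → [12]
13 → extends → [12, 13]
5 → replaces 12 → [5, 13]
9 → replaces 13 → [5, 9]
6 → replaces 9 → [5, 6]
7 → extends → [5, 6, 7]
8 → extends → [5, 6, 7, 8]
11 → extends → [5, 6, 7, 8, 11]
3 → replaces 5 → [3, 6, 7, 8, 11]
2 → replaces 3 → [2, 6, 7, 8, 11]
10 → replaces 11 → [2, 6, 7, 8, 10]
1 → replaces 2 → [1, 6, 7, 8, 10]
4 → replaces 6 → [1, 4, 7, 8, 10]
Five tails, so the longest strictly increasing subsequence has length 5 (e.g. 5, 6, 7, 8, 11).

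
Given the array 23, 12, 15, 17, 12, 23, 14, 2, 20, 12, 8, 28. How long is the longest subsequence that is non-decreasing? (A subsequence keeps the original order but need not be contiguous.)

5

Let dp[i] be the length of the longest such subsequence ending at index i:
i:      1  2  3  4  5  6  7  8  9 10 11 12
a[i]:  23 12 15 17 12 23 14  2 20 12  8 28
dp:     1  1  2  3  2  4  3  1  4  3  2  5
Maximum dp value is 5.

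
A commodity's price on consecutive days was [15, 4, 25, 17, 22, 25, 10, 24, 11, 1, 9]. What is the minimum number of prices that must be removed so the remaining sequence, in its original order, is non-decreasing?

Fewest deletions = n − (longest non-decreasing subsequence).
Patience tails:
15 → extends → [15]
4 → replaces 15 → [4]
25 → extends → [4, 25]
17 → replaces 25 → [4, 17]
22 → extends → [4, 17, 22]
25 → extends → [4, 17, 22, 25]
10 → replaces 17 → [4, 10, 22, 25]
24 → replaces 25 → [4, 10, 22, 24]
11 → replaces 22 → [4, 10, 11, 24]
1 → replaces 4 → [1, 10, 11, 24]
9 → replaces 10 → [1, 9, 11, 24]
Longest non-decreasing subsequence has length 4, so deletions = 11 − 4 = 7.

7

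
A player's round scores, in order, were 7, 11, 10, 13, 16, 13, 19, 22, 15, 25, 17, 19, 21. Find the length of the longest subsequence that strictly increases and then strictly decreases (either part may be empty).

8

inc[i] = longest strictly increasing subsequence ending at i; dec[i] = longest strictly decreasing subsequence starting at i:
i:      1  2  3  4  5  6  7  8  9 10 11 12 13
a[i]:   7 11 10 13 16 13 19 22 15 25 17 19 21
inc:    1  2  2  3  4  3  5  6  4  7  5  6  7
dec:    1  2  1  1  2  1  2  2  1  2  1  1  1
Best peak at i=10 (value 25): inc=7, dec=2, length 7+2−1 = 8.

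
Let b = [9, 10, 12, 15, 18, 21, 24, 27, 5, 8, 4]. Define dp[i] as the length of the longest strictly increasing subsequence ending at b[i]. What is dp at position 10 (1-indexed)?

2

dp[i] = 1 + max{dp[j] : j<i, b[j]<b[i]} (or 1 if no such j):
i:      1  2  3  4  5  6  7  8  9 10 11
b[i]:   9 10 12 15 18 21 24 27  5  8  4
dp:     1  2  3  4  5  6  7  8  1  2  1
At index 10 the value is 2.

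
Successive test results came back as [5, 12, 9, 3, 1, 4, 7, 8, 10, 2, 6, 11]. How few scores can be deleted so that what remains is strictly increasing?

6

Fewest deletions = n − (longest strictly increasing subsequence).
Patience tails:
5 → extends → [5]
12 → extends → [5, 12]
9 → replaces 12 → [5, 9]
3 → replaces 5 → [3, 9]
1 → replaces 3 → [1, 9]
4 → replaces 9 → [1, 4]
7 → extends → [1, 4, 7]
8 → extends → [1, 4, 7, 8]
10 → extends → [1, 4, 7, 8, 10]
2 → replaces 4 → [1, 2, 7, 8, 10]
6 → replaces 7 → [1, 2, 6, 8, 10]
11 → extends → [1, 2, 6, 8, 10, 11]
Longest strictly increasing subsequence has length 6, so deletions = 12 − 6 = 6.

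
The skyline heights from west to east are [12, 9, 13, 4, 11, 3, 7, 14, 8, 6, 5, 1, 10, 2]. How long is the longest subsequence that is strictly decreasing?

6

Let dp[i] be the longest strictly decreasing subsequence ending at i:
i:      1  2  3  4  5  6  7  8  9 10 11 12 13 14
a[i]:  12  9 13  4 11  3  7 14  8  6  5  1 10  2
dp:     1  2  1  3  2  4  3  1  3  4  5  6  3  6
Maximum is 6.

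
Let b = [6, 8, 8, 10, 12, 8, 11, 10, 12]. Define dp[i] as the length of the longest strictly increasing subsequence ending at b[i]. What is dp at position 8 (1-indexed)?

dp[i] = 1 + max{dp[j] : j<i, b[j]<b[i]} (or 1 if no such j):
i:      1  2  3  4  5  6  7  8  9
b[i]:   6  8  8 10 12  8 11 10 12
dp:     1  2  2  3  4  2  4  3  5
At index 8 the value is 3.

3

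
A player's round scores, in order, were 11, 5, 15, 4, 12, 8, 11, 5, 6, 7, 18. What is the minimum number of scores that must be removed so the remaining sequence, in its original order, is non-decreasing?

Fewest deletions = n − (longest non-decreasing subsequence).
i:      1  2  3  4  5  6  7  8  9 10 11
a[i]:  11  5 15  4 12  8 11  5  6  7 18
dp:     1  1  2  1  2  2  3  2  3  4  5
max dp = 5, so deletions = 11 − 5 = 6.

6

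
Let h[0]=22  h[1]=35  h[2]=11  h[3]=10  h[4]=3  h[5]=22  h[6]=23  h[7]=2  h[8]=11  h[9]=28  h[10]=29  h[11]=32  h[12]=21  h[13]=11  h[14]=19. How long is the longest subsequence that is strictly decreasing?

Negate each value so 'decreasing' becomes 'increasing', then run patience tails on the negated sequence:
-22 → extends → [-22]
-35 → replaces -22 → [-35]
-11 → extends → [-35, -11]
-10 → extends → [-35, -11, -10]
-3 → extends → [-35, -11, -10, -3]
-22 → replaces -11 → [-35, -22, -10, -3]
-23 → replaces -22 → [-35, -23, -10, -3]
-2 → extends → [-35, -23, -10, -3, -2]
-11 → replaces -10 → [-35, -23, -11, -3, -2]
-28 → replaces -23 → [-35, -28, -11, -3, -2]
-29 → replaces -28 → [-35, -29, -11, -3, -2]
-32 → replaces -29 → [-35, -32, -11, -3, -2]
-21 → replaces -11 → [-35, -32, -21, -3, -2]
-11 → replaces -3 → [-35, -32, -21, -11, -2]
-19 → replaces -11 → [-35, -32, -21, -19, -2]
Five tails, so the longest strictly decreasing subsequence of the original has length 5.

5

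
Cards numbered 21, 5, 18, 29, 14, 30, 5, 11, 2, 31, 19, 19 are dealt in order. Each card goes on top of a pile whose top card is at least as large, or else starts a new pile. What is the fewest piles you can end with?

5

The minimum number of non-increasing subsequences covering a sequence equals the length of its longest strictly increasing subsequence.
LIS length is 5 (e.g. 5, 18, 29, 30, 31), so 5 piles are needed.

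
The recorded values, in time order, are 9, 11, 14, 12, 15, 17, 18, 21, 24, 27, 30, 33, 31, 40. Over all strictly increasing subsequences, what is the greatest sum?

Let S[i] be the best sum of a strictly increasing subsequence ending at i:
i:       1   2   3   4   5   6   7   8   9  10  11  12  13  14
a[i]:    9  11  14  12  15  17  18  21  24  27  30  33  31  40
S:       9  20  34  32  49  66  84 105 129 156 186 219 217 259
Maximum is 259 (e.g. 9 + 11 + 14 + 15 + 17 + 18 + 21 + 24 + 27 + 30 + 33 + 40).

259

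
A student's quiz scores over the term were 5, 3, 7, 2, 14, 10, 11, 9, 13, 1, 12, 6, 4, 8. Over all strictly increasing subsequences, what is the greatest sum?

46

Let S[i] be the best sum of a strictly increasing subsequence ending at i:
i:      1  2  3  4  5  6  7  8  9 10 11 12 13 14
a[i]:   5  3  7  2 14 10 11  9 13  1 12  6  4  8
S:      5  3 12  2 26 22 33 21 46  1 45 11  7 20
Maximum is 46 (e.g. 5 + 7 + 10 + 11 + 13).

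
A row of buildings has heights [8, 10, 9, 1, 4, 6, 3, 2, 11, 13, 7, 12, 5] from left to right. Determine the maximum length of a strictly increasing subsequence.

5

Track the smallest tail for each achievable length (strict):
8 → extends → [8]
10 → extends → [8, 10]
9 → replaces 10 → [8, 9]
1 → replaces 8 → [1, 9]
4 → replaces 9 → [1, 4]
6 → extends → [1, 4, 6]
3 → replaces 4 → [1, 3, 6]
2 → replaces 3 → [1, 2, 6]
11 → extends → [1, 2, 6, 11]
13 → extends → [1, 2, 6, 11, 13]
7 → replaces 11 → [1, 2, 6, 7, 13]
12 → replaces 13 → [1, 2, 6, 7, 12]
5 → replaces 6 → [1, 2, 5, 7, 12]
Five tails, so the longest strictly increasing subsequence has length 5 (e.g. 1, 4, 6, 11, 13).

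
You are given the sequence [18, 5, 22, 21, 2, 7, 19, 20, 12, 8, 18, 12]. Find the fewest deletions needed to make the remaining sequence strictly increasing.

Fewest deletions = n − (longest strictly increasing subsequence).
i:      1  2  3  4  5  6  7  8  9 10 11 12
a[i]:  18  5 22 21  2  7 19 20 12  8 18 12
dp:     1  1  2  2  1  2  3  4  3  3  4  4
max dp = 4, so deletions = 12 − 4 = 8.

8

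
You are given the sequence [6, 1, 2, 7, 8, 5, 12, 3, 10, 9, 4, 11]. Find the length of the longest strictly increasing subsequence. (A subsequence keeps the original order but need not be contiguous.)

Let dp[i] be the length of the longest such subsequence ending at index i:
i:      1  2  3  4  5  6  7  8  9 10 11 12
a[i]:   6  1  2  7  8  5 12  3 10  9  4 11
dp:     1  1  2  3  4  3  5  3  5  5  4  6
Maximum dp value is 6.

6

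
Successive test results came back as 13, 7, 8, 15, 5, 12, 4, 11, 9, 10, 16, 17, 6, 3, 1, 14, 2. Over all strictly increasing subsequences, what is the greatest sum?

Let S[i] be the best sum of a strictly increasing subsequence ending at i:
i:      1  2  3  4  5  6  7  8  9 10 11 12 13 14 15 16 17
a[i]:  13  7  8 15  5 12  4 11  9 10 16 17  6  3  1 14  2
S:     13  7 15 30  5 27  4 26 24 34 50 67 11  3  1 48  3
Maximum is 67 (e.g. 7 + 8 + 9 + 10 + 16 + 17).

67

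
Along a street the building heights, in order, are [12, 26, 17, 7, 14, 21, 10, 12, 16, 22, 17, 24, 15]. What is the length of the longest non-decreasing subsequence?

6

Let dp[i] be the length of the longest such subsequence ending at index i:
i:      1  2  3  4  5  6  7  8  9 10 11 12 13
a[i]:  12 26 17  7 14 21 10 12 16 22 17 24 15
dp:     1  2  2  1  2  3  2  3  4  5  5  6  4
Maximum dp value is 6.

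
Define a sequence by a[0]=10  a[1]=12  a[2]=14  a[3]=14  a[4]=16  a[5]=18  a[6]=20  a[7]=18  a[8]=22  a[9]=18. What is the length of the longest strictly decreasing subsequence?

2

Let dp[i] be the longest strictly decreasing subsequence ending at i:
i:      0  1  2  3  4  5  6  7  8  9
a[i]:  10 12 14 14 16 18 20 18 22 18
dp:     1  1  1  1  1  1  1  2  1  2
Maximum is 2.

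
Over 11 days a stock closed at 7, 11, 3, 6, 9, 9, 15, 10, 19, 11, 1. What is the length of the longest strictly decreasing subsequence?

3

Negate each value so 'decreasing' becomes 'increasing', then run patience tails on the negated sequence:
-7 → extends → [-7]
-11 → replaces -7 → [-11]
-3 → extends → [-11, -3]
-6 → replaces -3 → [-11, -6]
-9 → replaces -6 → [-11, -9]
-9 → already a tail → [-11, -9]
-15 → replaces -11 → [-15, -9]
-10 → replaces -9 → [-15, -10]
-19 → replaces -15 → [-19, -10]
-11 → replaces -10 → [-19, -11]
-1 → extends → [-19, -11, -1]
Three tails, so the longest strictly decreasing subsequence of the original has length 3.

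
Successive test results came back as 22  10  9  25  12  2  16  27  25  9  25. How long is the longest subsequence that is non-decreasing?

5

Track the smallest tail for each achievable length (allowing ties):
22 → extends → [22]
10 → replaces 22 → [10]
9 → replaces 10 → [9]
25 → extends → [9, 25]
12 → replaces 25 → [9, 12]
2 → replaces 9 → [2, 12]
16 → extends → [2, 12, 16]
27 → extends → [2, 12, 16, 27]
25 → replaces 27 → [2, 12, 16, 25]
9 → replaces 12 → [2, 9, 16, 25]
25 → extends → [2, 9, 16, 25, 25]
Five tails, so the longest non-decreasing subsequence has length 5 (e.g. 10, 12, 16, 25, 25).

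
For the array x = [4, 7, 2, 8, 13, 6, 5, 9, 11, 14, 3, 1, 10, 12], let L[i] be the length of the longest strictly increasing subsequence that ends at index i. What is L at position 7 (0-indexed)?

4

dp[i] = 1 + max{dp[j] : j<i, x[j]<x[i]} (or 1 if no such j):
i:      0  1  2  3  4  5  6  7  8  9 10 11 12 13
x[i]:   4  7  2  8 13  6  5  9 11 14  3  1 10 12
dp:     1  2  1  3  4  2  2  4  5  6  2  1  5  6
At index 7 the value is 4.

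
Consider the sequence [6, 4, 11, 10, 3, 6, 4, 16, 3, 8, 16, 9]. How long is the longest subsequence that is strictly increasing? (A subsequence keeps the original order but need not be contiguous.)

Track the smallest tail for each achievable length (strict):
6 → extends → [6]
4 → replaces 6 → [4]
11 → extends → [4, 11]
10 → replaces 11 → [4, 10]
3 → replaces 4 → [3, 10]
6 → replaces 10 → [3, 6]
4 → replaces 6 → [3, 4]
16 → extends → [3, 4, 16]
3 → already a tail → [3, 4, 16]
8 → replaces 16 → [3, 4, 8]
16 → extends → [3, 4, 8, 16]
9 → replaces 16 → [3, 4, 8, 9]
Four tails, so the longest strictly increasing subsequence has length 4 (e.g. 4, 6, 8, 16).

4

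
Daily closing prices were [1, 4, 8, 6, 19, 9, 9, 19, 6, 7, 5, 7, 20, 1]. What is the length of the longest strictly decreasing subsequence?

Negate each value so 'decreasing' becomes 'increasing', then run patience tails on the negated sequence:
-1 → extends → [-1]
-4 → replaces -1 → [-4]
-8 → replaces -4 → [-8]
-6 → extends → [-8, -6]
-19 → replaces -8 → [-19, -6]
-9 → replaces -6 → [-19, -9]
-9 → already a tail → [-19, -9]
-19 → already a tail → [-19, -9]
-6 → extends → [-19, -9, -6]
-7 → replaces -6 → [-19, -9, -7]
-5 → extends → [-19, -9, -7, -5]
-7 → already a tail → [-19, -9, -7, -5]
-20 → replaces -19 → [-20, -9, -7, -5]
-1 → extends → [-20, -9, -7, -5, -1]
Five tails, so the longest strictly decreasing subsequence of the original has length 5.

5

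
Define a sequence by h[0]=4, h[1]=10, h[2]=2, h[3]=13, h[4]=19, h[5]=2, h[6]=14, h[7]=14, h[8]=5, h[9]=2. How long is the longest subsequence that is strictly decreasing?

4

Negate each value so 'decreasing' becomes 'increasing', then run patience tails on the negated sequence:
-4 → extends → [-4]
-10 → replaces -4 → [-10]
-2 → extends → [-10, -2]
-13 → replaces -10 → [-13, -2]
-19 → replaces -13 → [-19, -2]
-2 → already a tail → [-19, -2]
-14 → replaces -2 → [-19, -14]
-14 → already a tail → [-19, -14]
-5 → extends → [-19, -14, -5]
-2 → extends → [-19, -14, -5, -2]
Four tails, so the longest strictly decreasing subsequence of the original has length 4.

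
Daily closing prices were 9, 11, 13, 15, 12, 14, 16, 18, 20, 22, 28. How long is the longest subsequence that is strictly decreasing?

2

Let dp[i] be the longest strictly decreasing subsequence ending at i:
i:      1  2  3  4  5  6  7  8  9 10 11
a[i]:   9 11 13 15 12 14 16 18 20 22 28
dp:     1  1  1  1  2  2  1  1  1  1  1
Maximum is 2.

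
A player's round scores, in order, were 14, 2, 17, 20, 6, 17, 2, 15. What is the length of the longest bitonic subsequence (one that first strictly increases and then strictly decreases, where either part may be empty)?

5

inc[i] = longest strictly increasing subsequence ending at i; dec[i] = longest strictly decreasing subsequence starting at i:
i:      1  2  3  4  5  6  7  8
a[i]:  14  2 17 20  6 17  2 15
inc:    1  1  2  3  2  3  1  3
dec:    3  1  3  3  2  2  1  1
Best peak at i=4 (value 20): inc=3, dec=3, length 3+3−1 = 5.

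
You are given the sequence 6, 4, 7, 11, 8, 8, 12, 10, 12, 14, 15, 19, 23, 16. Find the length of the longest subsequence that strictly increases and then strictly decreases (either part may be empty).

10

inc[i] = longest strictly increasing subsequence ending at i; dec[i] = longest strictly decreasing subsequence starting at i:
i:      1  2  3  4  5  6  7  8  9 10 11 12 13 14
a[i]:   6  4  7 11  8  8 12 10 12 14 15 19 23 16
inc:    1  1  2  3  3  3  4  4  5  6  7  8  9  8
dec:    2  1  1  2  1  1  2  1  1  1  1  2  2  1
Best peak at i=13 (value 23): inc=9, dec=2, length 9+2−1 = 10.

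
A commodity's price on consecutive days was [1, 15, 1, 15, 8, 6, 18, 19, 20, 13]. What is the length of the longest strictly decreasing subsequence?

3

Negate each value so 'decreasing' becomes 'increasing', then run patience tails on the negated sequence:
-1 → extends → [-1]
-15 → replaces -1 → [-15]
-1 → extends → [-15, -1]
-15 → already a tail → [-15, -1]
-8 → replaces -1 → [-15, -8]
-6 → extends → [-15, -8, -6]
-18 → replaces -15 → [-18, -8, -6]
-19 → replaces -18 → [-19, -8, -6]
-20 → replaces -19 → [-20, -8, -6]
-13 → replaces -8 → [-20, -13, -6]
Three tails, so the longest strictly decreasing subsequence of the original has length 3.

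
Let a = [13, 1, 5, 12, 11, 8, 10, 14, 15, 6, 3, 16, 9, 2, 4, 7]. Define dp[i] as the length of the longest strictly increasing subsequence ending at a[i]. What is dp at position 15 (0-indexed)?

dp[i] = 1 + max{dp[j] : j<i, a[j]<a[i]} (or 1 if no such j):
i:      0  1  2  3  4  5  6  7  8  9 10 11 12 13 14 15
a[i]:  13  1  5 12 11  8 10 14 15  6  3 16  9  2  4  7
dp:     1  1  2  3  3  3  4  5  6  3  2  7  4  2  3  4
At index 15 the value is 4.

4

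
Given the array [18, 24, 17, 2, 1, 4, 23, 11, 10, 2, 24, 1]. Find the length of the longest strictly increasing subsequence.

Track the smallest tail for each achievable length (strict):
18 → extends → [18]
24 → extends → [18, 24]
17 → replaces 18 → [17, 24]
2 → replaces 17 → [2, 24]
1 → replaces 2 → [1, 24]
4 → replaces 24 → [1, 4]
23 → extends → [1, 4, 23]
11 → replaces 23 → [1, 4, 11]
10 → replaces 11 → [1, 4, 10]
2 → replaces 4 → [1, 2, 10]
24 → extends → [1, 2, 10, 24]
1 → already a tail → [1, 2, 10, 24]
Four tails, so the longest strictly increasing subsequence has length 4 (e.g. 2, 4, 23, 24).

4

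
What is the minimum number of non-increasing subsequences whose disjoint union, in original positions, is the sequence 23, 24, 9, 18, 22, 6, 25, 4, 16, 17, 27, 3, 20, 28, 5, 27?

The minimum number of non-increasing subsequences covering a sequence equals the length of its longest strictly increasing subsequence.
LIS length is 6 (e.g. 9, 18, 22, 25, 27, 28), so 6 piles are needed.

6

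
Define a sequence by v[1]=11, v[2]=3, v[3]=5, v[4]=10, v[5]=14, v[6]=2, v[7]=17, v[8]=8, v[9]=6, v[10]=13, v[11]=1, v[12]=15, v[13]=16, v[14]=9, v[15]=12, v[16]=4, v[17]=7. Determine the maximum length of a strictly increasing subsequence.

6

Track the smallest tail for each achievable length (strict):
11 → extends → [11]
3 → replaces 11 → [3]
5 → extends → [3, 5]
10 → extends → [3, 5, 10]
14 → extends → [3, 5, 10, 14]
2 → replaces 3 → [2, 5, 10, 14]
17 → extends → [2, 5, 10, 14, 17]
8 → replaces 10 → [2, 5, 8, 14, 17]
6 → replaces 8 → [2, 5, 6, 14, 17]
13 → replaces 14 → [2, 5, 6, 13, 17]
1 → replaces 2 → [1, 5, 6, 13, 17]
15 → replaces 17 → [1, 5, 6, 13, 15]
16 → extends → [1, 5, 6, 13, 15, 16]
9 → replaces 13 → [1, 5, 6, 9, 15, 16]
12 → replaces 15 → [1, 5, 6, 9, 12, 16]
4 → replaces 5 → [1, 4, 6, 9, 12, 16]
7 → replaces 9 → [1, 4, 6, 7, 12, 16]
Six tails, so the longest strictly increasing subsequence has length 6 (e.g. 3, 5, 10, 14, 15, 16).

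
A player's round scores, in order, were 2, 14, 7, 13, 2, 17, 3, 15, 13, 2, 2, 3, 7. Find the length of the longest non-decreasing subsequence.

Let dp[i] be the length of the longest such subsequence ending at index i:
i:      1  2  3  4  5  6  7  8  9 10 11 12 13
a[i]:   2 14  7 13  2 17  3 15 13  2  2  3  7
dp:     1  2  2  3  2  4  3  4  4  3  4  5  6
Maximum dp value is 6.

6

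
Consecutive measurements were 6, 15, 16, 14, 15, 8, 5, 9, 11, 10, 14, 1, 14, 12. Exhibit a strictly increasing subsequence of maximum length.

6, 8, 9, 11, 14

Patience tails give the LIS length; then backtrack through the dp parents:
6 → extends → [6]
15 → extends → [6, 15]
16 → extends → [6, 15, 16]
14 → replaces 15 → [6, 14, 16]
15 → replaces 16 → [6, 14, 15]
8 → replaces 14 → [6, 8, 15]
5 → replaces 6 → [5, 8, 15]
9 → replaces 15 → [5, 8, 9]
11 → extends → [5, 8, 9, 11]
10 → replaces 11 → [5, 8, 9, 10]
14 → extends → [5, 8, 9, 10, 14]
1 → replaces 5 → [1, 8, 9, 10, 14]
14 → already a tail → [1, 8, 9, 10, 14]
12 → replaces 14 → [1, 8, 9, 10, 12]
Length 5; one witness is 6, 8, 9, 11, 14.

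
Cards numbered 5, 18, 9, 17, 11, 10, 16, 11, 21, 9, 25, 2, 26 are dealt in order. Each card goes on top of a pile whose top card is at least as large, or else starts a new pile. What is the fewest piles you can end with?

Place each on the leftmost legal pile:
5 → new pile 1 (tops now [5])
18 → new pile 2 (tops now [5, 18])
9 → pile 2 (tops now [5, 9])
17 → new pile 3 (tops now [5, 9, 17])
11 → pile 3 (tops now [5, 9, 11])
10 → pile 3 (tops now [5, 9, 10])
16 → new pile 4 (tops now [5, 9, 10, 16])
11 → pile 4 (tops now [5, 9, 10, 11])
21 → new pile 5 (tops now [5, 9, 10, 11, 21])
9 → pile 2 (tops now [5, 9, 10, 11, 21])
25 → new pile 6 (tops now [5, 9, 10, 11, 21, 25])
2 → pile 1 (tops now [2, 9, 10, 11, 21, 25])
26 → new pile 7 (tops now [2, 9, 10, 11, 21, 25, 26])
Seven piles.

7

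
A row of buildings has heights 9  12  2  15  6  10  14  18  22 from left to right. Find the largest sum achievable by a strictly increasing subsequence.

Let S[i] be the best sum of a strictly increasing subsequence ending at i:
i:      1  2  3  4  5  6  7  8  9
a[i]:   9 12  2 15  6 10 14 18 22
S:      9 21  2 36  8 19 35 54 76
Maximum is 76 (e.g. 9 + 12 + 15 + 18 + 22).

76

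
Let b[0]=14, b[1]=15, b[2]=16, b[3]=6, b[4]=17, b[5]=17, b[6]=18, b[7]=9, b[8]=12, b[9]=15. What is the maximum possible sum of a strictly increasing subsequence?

Let S[i] be the best sum of a strictly increasing subsequence ending at i:
i:      0  1  2  3  4  5  6  7  8  9
b[i]:  14 15 16  6 17 17 18  9 12 15
S:     14 29 45  6 62 62 80 15 27 42
Maximum is 80 (e.g. 14 + 15 + 16 + 17 + 18).

80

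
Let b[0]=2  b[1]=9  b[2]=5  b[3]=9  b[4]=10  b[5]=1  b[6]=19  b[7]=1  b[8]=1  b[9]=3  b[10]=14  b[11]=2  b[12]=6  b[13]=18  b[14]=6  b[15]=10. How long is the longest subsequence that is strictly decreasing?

Negate each value so 'decreasing' becomes 'increasing', then run patience tails on the negated sequence:
-2 → extends → [-2]
-9 → replaces -2 → [-9]
-5 → extends → [-9, -5]
-9 → already a tail → [-9, -5]
-10 → replaces -9 → [-10, -5]
-1 → extends → [-10, -5, -1]
-19 → replaces -10 → [-19, -5, -1]
-1 → already a tail → [-19, -5, -1]
-1 → already a tail → [-19, -5, -1]
-3 → replaces -1 → [-19, -5, -3]
-14 → replaces -5 → [-19, -14, -3]
-2 → extends → [-19, -14, -3, -2]
-6 → replaces -3 → [-19, -14, -6, -2]
-18 → replaces -14 → [-19, -18, -6, -2]
-6 → already a tail → [-19, -18, -6, -2]
-10 → replaces -6 → [-19, -18, -10, -2]
Four tails, so the longest strictly decreasing subsequence of the original has length 4.

4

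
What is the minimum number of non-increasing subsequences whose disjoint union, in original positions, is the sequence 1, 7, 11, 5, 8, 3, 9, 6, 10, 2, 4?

5

Place each on the leftmost legal pile:
1 → new pile 1 (tops now [1])
7 → new pile 2 (tops now [1, 7])
11 → new pile 3 (tops now [1, 7, 11])
5 → pile 2 (tops now [1, 5, 11])
8 → pile 3 (tops now [1, 5, 8])
3 → pile 2 (tops now [1, 3, 8])
9 → new pile 4 (tops now [1, 3, 8, 9])
6 → pile 3 (tops now [1, 3, 6, 9])
10 → new pile 5 (tops now [1, 3, 6, 9, 10])
2 → pile 2 (tops now [1, 2, 6, 9, 10])
4 → pile 3 (tops now [1, 2, 4, 9, 10])
Five piles.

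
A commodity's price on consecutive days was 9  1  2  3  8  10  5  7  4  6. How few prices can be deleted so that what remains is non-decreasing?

Fewest deletions = n − (longest non-decreasing subsequence).
Patience tails:
9 → extends → [9]
1 → replaces 9 → [1]
2 → extends → [1, 2]
3 → extends → [1, 2, 3]
8 → extends → [1, 2, 3, 8]
10 → extends → [1, 2, 3, 8, 10]
5 → replaces 8 → [1, 2, 3, 5, 10]
7 → replaces 10 → [1, 2, 3, 5, 7]
4 → replaces 5 → [1, 2, 3, 4, 7]
6 → replaces 7 → [1, 2, 3, 4, 6]
Longest non-decreasing subsequence has length 5, so deletions = 10 − 5 = 5.

5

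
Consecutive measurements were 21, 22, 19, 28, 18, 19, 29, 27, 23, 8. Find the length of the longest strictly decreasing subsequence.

4

Negate each value so 'decreasing' becomes 'increasing', then run patience tails on the negated sequence:
-21 → extends → [-21]
-22 → replaces -21 → [-22]
-19 → extends → [-22, -19]
-28 → replaces -22 → [-28, -19]
-18 → extends → [-28, -19, -18]
-19 → already a tail → [-28, -19, -18]
-29 → replaces -28 → [-29, -19, -18]
-27 → replaces -19 → [-29, -27, -18]
-23 → replaces -18 → [-29, -27, -23]
-8 → extends → [-29, -27, -23, -8]
Four tails, so the longest strictly decreasing subsequence of the original has length 4.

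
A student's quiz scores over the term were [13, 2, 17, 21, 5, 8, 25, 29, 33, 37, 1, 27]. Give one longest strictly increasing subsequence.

Patience tails give the LIS length; then backtrack through the dp parents:
13 → extends → [13]
2 → replaces 13 → [2]
17 → extends → [2, 17]
21 → extends → [2, 17, 21]
5 → replaces 17 → [2, 5, 21]
8 → replaces 21 → [2, 5, 8]
25 → extends → [2, 5, 8, 25]
29 → extends → [2, 5, 8, 25, 29]
33 → extends → [2, 5, 8, 25, 29, 33]
37 → extends → [2, 5, 8, 25, 29, 33, 37]
1 → replaces 2 → [1, 5, 8, 25, 29, 33, 37]
27 → replaces 29 → [1, 5, 8, 25, 27, 33, 37]
Length 7; one witness is 13, 17, 21, 25, 29, 33, 37.

13, 17, 21, 25, 29, 33, 37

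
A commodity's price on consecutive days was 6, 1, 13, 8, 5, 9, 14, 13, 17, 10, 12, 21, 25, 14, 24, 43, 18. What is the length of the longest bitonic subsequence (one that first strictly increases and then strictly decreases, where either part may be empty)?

9

inc[i] = longest strictly increasing subsequence ending at i; dec[i] = longest strictly decreasing subsequence starting at i:
i:      1  2  3  4  5  6  7  8  9 10 11 12 13 14 15 16 17
a[i]:   6  1 13  8  5  9 14 13 17 10 12 21 25 14 24 43 18
inc:    1  1  2  2  2  3  4  4  5  4  5  6  7  6  7  8  7
dec:    2  1  3  2  1  1  3  2  2  1  1  2  3  1  2  2  1
Best peak at i=13 (value 25): inc=7, dec=3, length 7+3−1 = 9.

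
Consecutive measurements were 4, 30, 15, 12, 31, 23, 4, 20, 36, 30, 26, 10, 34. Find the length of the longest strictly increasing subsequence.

5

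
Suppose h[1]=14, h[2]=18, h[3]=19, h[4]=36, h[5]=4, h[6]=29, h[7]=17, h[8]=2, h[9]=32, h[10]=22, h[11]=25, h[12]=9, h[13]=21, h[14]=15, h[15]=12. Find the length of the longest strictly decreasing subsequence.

Let dp[i] be the longest strictly decreasing subsequence ending at i:
i:      1  2  3  4  5  6  7  8  9 10 11 12 13 14 15
h[i]:  14 18 19 36  4 29 17  2 32 22 25  9 21 15 12
dp:     1  1  1  1  2  2  3  4  2  3  3  4  4  5  6
Maximum is 6.

6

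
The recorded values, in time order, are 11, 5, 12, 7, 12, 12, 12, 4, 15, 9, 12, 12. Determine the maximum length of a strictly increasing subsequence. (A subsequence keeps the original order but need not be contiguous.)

4

Let dp[i] be the length of the longest such subsequence ending at index i:
i:      1  2  3  4  5  6  7  8  9 10 11 12
a[i]:  11  5 12  7 12 12 12  4 15  9 12 12
dp:     1  1  2  2  3  3  3  1  4  3  4  4
Maximum dp value is 4.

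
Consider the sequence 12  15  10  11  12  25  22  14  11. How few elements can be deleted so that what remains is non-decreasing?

Fewest deletions = n − (longest non-decreasing subsequence).
i:      1  2  3  4  5  6  7  8  9
a[i]:  12 15 10 11 12 25 22 14 11
dp:     1  2  1  2  3  4  4  4  3
max dp = 4, so deletions = 9 − 4 = 5.

5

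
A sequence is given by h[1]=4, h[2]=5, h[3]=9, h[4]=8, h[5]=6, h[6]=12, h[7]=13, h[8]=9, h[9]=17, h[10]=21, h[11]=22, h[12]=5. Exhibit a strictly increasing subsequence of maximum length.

Patience tails give the LIS length; then backtrack through the dp parents:
4 → extends → [4]
5 → extends → [4, 5]
9 → extends → [4, 5, 9]
8 → replaces 9 → [4, 5, 8]
6 → replaces 8 → [4, 5, 6]
12 → extends → [4, 5, 6, 12]
13 → extends → [4, 5, 6, 12, 13]
9 → replaces 12 → [4, 5, 6, 9, 13]
17 → extends → [4, 5, 6, 9, 13, 17]
21 → extends → [4, 5, 6, 9, 13, 17, 21]
22 → extends → [4, 5, 6, 9, 13, 17, 21, 22]
5 → already a tail → [4, 5, 6, 9, 13, 17, 21, 22]
Length 8; one witness is 4, 5, 9, 12, 13, 17, 21, 22.

4, 5, 9, 12, 13, 17, 21, 22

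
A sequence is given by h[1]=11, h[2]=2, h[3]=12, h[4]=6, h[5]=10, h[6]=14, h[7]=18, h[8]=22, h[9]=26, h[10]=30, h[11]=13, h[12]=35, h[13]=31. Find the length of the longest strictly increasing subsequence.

Track the smallest tail for each achievable length (strict):
11 → extends → [11]
2 → replaces 11 → [2]
12 → extends → [2, 12]
6 → replaces 12 → [2, 6]
10 → extends → [2, 6, 10]
14 → extends → [2, 6, 10, 14]
18 → extends → [2, 6, 10, 14, 18]
22 → extends → [2, 6, 10, 14, 18, 22]
26 → extends → [2, 6, 10, 14, 18, 22, 26]
30 → extends → [2, 6, 10, 14, 18, 22, 26, 30]
13 → replaces 14 → [2, 6, 10, 13, 18, 22, 26, 30]
35 → extends → [2, 6, 10, 13, 18, 22, 26, 30, 35]
31 → replaces 35 → [2, 6, 10, 13, 18, 22, 26, 30, 31]
Nine tails, so the longest strictly increasing subsequence has length 9 (e.g. 2, 6, 10, 14, 18, 22, 26, 30, 35).

9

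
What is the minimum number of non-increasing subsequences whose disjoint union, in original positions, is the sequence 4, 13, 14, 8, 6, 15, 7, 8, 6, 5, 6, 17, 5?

Place each on the leftmost legal pile:
4 → new pile 1 (tops now [4])
13 → new pile 2 (tops now [4, 13])
14 → new pile 3 (tops now [4, 13, 14])
8 → pile 2 (tops now [4, 8, 14])
6 → pile 2 (tops now [4, 6, 14])
15 → new pile 4 (tops now [4, 6, 14, 15])
7 → pile 3 (tops now [4, 6, 7, 15])
8 → pile 4 (tops now [4, 6, 7, 8])
6 → pile 2 (tops now [4, 6, 7, 8])
5 → pile 2 (tops now [4, 5, 7, 8])
6 → pile 3 (tops now [4, 5, 6, 8])
17 → new pile 5 (tops now [4, 5, 6, 8, 17])
5 → pile 2 (tops now [4, 5, 6, 8, 17])
Five piles.

5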